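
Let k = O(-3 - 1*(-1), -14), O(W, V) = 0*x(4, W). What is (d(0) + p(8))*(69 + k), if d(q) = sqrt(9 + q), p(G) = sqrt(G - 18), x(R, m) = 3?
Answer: 207 + 69*I*sqrt(10) ≈ 207.0 + 218.2*I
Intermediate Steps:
O(W, V) = 0 (O(W, V) = 0*3 = 0)
p(G) = sqrt(-18 + G)
k = 0
(d(0) + p(8))*(69 + k) = (sqrt(9 + 0) + sqrt(-18 + 8))*(69 + 0) = (sqrt(9) + sqrt(-10))*69 = (3 + I*sqrt(10))*69 = 207 + 69*I*sqrt(10)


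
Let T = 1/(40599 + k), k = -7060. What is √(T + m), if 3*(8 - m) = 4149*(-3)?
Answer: 2*√1169015461834/33539 ≈ 64.475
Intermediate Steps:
m = 4157 (m = 8 - 1383*(-3) = 8 - ⅓*(-12447) = 8 + 4149 = 4157)
T = 1/33539 (T = 1/(40599 - 7060) = 1/33539 ≈ 2.9816e-5)
√(T + m) = √(1/33539 + 4157) = √(139421624/33539) = 2*√1169015461834/33539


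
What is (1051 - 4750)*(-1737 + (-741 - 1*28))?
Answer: 9269694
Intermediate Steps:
(1051 - 4750)*(-1737 + (-741 - 1*28)) = -3699*(-1737 + (-741 - 28)) = -3699*(-1737 - 769) = -3699*(-2506) = 9269694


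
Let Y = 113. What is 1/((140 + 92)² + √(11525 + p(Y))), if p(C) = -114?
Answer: 53824/2897011565 - √11411/2897011565 ≈ 1.8542e-5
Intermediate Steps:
1/((140 + 92)² + √(11525 + p(Y))) = 1/((140 + 92)² + √(11525 - 114)) = 1/(232² + √11411) = 1/(53824 + √11411)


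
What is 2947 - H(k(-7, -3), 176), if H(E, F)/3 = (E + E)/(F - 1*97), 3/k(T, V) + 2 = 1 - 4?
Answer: 1164083/395 ≈ 2947.0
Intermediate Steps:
k(T, V) = -3/5 (k(T, V) = 3/(-2 + (1 - 4)) = 3/(-2 - 3) = 3/(-5) = 3*(-1/5) = -3/5)
H(E, F) = 6*E/(-97 + F) (H(E, F) = 3*((E + E)/(F - 1*97)) = 3*((2*E)/(F - 97)) = 3*((2*E)/(-97 + F)) = 3*(2*E/(-97 + F)) = 6*E/(-97 + F))
2947 - H(k(-7, -3), 176) = 2947 - 6*(-3)/(5*(-97 + 176)) = 2947 - 6*(-3)/(5*79) = 2947 - 1*(-18/395) = 2947 + 18/395 = 1164083/395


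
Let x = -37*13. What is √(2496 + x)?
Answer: √2015 ≈ 44.889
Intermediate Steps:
x = -481
√(2496 + x) = √(2496 - 481) = √2015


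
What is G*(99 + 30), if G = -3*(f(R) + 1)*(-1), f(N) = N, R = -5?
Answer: -1548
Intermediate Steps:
G = -12 (G = -3*(-5 + 1)*(-1) = -3*(-4)*(-1) = 12*(-1) = -12)
G*(99 + 30) = -12*(99 + 30) = -12*129 = -1548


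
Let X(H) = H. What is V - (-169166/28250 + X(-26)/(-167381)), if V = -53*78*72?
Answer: -703702098698127/2364256625 ≈ -2.9764e+5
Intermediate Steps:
V = -297648 (V = -4134*72 = -297648)
V - (-169166/28250 + X(-26)/(-167381)) = -297648 - (-169166/28250 - 26/(-167381)) = -297648 - (-169166*1/28250 - 26*(-1/167381)) = -297648 - (-84583/14125 + 26/167381) = -297648 - 1*(-14157219873/2364256625) = -297648 + 14157219873/2364256625 = -703702098698127/2364256625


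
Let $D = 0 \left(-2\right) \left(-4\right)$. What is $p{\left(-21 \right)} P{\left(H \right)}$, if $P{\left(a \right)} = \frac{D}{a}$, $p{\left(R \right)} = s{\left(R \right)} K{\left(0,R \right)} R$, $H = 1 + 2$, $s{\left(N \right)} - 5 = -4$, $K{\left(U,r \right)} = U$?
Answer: $0$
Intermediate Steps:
$s{\left(N \right)} = 1$ ($s{\left(N \right)} = 5 - 4 = 1$)
$H = 3$
$p{\left(R \right)} = 0$ ($p{\left(R \right)} = 1 \cdot 0 R = 0 R = 0$)
$D = 0$ ($D = 0 \left(-4\right) = 0$)
$P{\left(a \right)} = 0$ ($P{\left(a \right)} = \frac{0}{a} = 0$)
$p{\left(-21 \right)} P{\left(H \right)} = 0 \cdot 0 = 0$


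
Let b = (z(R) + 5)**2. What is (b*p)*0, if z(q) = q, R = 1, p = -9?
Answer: 0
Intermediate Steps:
b = 36 (b = (1 + 5)**2 = 6**2 = 36)
(b*p)*0 = (36*(-9))*0 = -324*0 = 0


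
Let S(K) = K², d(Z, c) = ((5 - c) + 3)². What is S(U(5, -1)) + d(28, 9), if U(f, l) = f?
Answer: 26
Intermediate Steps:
d(Z, c) = (8 - c)²
S(U(5, -1)) + d(28, 9) = 5² + (-8 + 9)² = 25 + 1² = 25 + 1 = 26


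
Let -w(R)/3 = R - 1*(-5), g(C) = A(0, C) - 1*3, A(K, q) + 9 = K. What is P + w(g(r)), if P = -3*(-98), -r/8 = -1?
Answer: 315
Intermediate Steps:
r = 8 (r = -8*(-1) = 8)
A(K, q) = -9 + K
g(C) = -12 (g(C) = (-9 + 0) - 1*3 = -9 - 3 = -12)
w(R) = -15 - 3*R (w(R) = -3*(R - 1*(-5)) = -3*(R + 5) = -3*(5 + R) = -15 - 3*R)
P = 294
P + w(g(r)) = 294 + (-15 - 3*(-12)) = 294 + (-15 + 36) = 294 + 21 = 315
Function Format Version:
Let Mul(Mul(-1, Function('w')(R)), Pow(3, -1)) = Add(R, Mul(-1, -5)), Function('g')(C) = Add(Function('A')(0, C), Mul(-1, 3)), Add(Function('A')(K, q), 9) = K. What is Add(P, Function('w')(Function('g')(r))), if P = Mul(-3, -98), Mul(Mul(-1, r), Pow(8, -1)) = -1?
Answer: 315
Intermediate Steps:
r = 8 (r = Mul(-8, -1) = 8)
Function('A')(K, q) = Add(-9, K)
Function('g')(C) = -12 (Function('g')(C) = Add(Add(-9, 0), Mul(-1, 3)) = Add(-9, -3) = -12)
Function('w')(R) = Add(-15, Mul(-3, R)) (Function('w')(R) = Mul(-3, Add(R, Mul(-1, -5))) = Mul(-3, Add(R, 5)) = Mul(-3, Add(5, R)) = Add(-15, Mul(-3, R)))
P = 294
Add(P, Function('w')(Function('g')(r))) = Add(294, Add(-15, Mul(-3, -12))) = Add(294, Add(-15, 36)) = Add(294, 21) = 315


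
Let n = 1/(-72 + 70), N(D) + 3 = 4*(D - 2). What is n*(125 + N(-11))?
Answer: -35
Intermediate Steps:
N(D) = -11 + 4*D (N(D) = -3 + 4*(D - 2) = -3 + 4*(-2 + D) = -3 + (-8 + 4*D) = -11 + 4*D)
n = -1/2 (n = 1/(-2) = -1/2 ≈ -0.50000)
n*(125 + N(-11)) = -(125 + (-11 + 4*(-11)))/2 = -(125 + (-11 - 44))/2 = -(125 - 55)/2 = -1/2*70 = -35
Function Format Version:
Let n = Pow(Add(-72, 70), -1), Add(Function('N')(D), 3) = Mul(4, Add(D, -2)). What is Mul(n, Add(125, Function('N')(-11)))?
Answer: -35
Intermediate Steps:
Function('N')(D) = Add(-11, Mul(4, D)) (Function('N')(D) = Add(-3, Mul(4, Add(D, -2))) = Add(-3, Mul(4, Add(-2, D))) = Add(-3, Add(-8, Mul(4, D))) = Add(-11, Mul(4, D)))
n = Rational(-1, 2) (n = Pow(-2, -1) = Rational(-1, 2) ≈ -0.50000)
Mul(n, Add(125, Function('N')(-11))) = Mul(Rational(-1, 2), Add(125, Add(-11, Mul(4, -11)))) = Mul(Rational(-1, 2), Add(125, Add(-11, -44))) = Mul(Rational(-1, 2), Add(125, -55)) = Mul(Rational(-1, 2), 70) = -35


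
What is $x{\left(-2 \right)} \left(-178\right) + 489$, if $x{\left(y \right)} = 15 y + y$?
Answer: $6185$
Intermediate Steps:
$x{\left(y \right)} = 16 y$
$x{\left(-2 \right)} \left(-178\right) + 489 = 16 \left(-2\right) \left(-178\right) + 489 = \left(-32\right) \left(-178\right) + 489 = 5696 + 489 = 6185$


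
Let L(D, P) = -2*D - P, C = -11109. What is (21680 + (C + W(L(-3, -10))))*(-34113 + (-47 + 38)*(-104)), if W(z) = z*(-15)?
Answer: -342751587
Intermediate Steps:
L(D, P) = -P - 2*D
W(z) = -15*z
(21680 + (C + W(L(-3, -10))))*(-34113 + (-47 + 38)*(-104)) = (21680 + (-11109 - 15*(-1*(-10) - 2*(-3))))*(-34113 + (-47 + 38)*(-104)) = (21680 + (-11109 - 15*(10 + 6)))*(-34113 - 9*(-104)) = (21680 + (-11109 - 15*16))*(-34113 + 936) = (21680 + (-11109 - 240))*(-33177) = (21680 - 11349)*(-33177) = 10331*(-33177) = -342751587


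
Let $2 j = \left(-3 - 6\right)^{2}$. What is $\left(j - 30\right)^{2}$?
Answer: $\frac{441}{4} \approx 110.25$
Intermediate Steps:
$j = \frac{81}{2}$ ($j = \frac{\left(-3 - 6\right)^{2}}{2} = \frac{\left(-9\right)^{2}}{2} = \frac{1}{2} \cdot 81 = \frac{81}{2} \approx 40.5$)
$\left(j - 30\right)^{2} = \left(\frac{81}{2} - 30\right)^{2} = \left(\frac{21}{2}\right)^{2} = \frac{441}{4}$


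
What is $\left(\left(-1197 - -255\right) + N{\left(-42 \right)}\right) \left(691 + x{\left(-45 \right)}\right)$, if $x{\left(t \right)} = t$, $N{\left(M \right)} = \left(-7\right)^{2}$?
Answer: $-576878$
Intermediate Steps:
$N{\left(M \right)} = 49$
$\left(\left(-1197 - -255\right) + N{\left(-42 \right)}\right) \left(691 + x{\left(-45 \right)}\right) = \left(\left(-1197 - -255\right) + 49\right) \left(691 - 45\right) = \left(\left(-1197 + 255\right) + 49\right) 646 = \left(-942 + 49\right) 646 = \left(-893\right) 646 = -576878$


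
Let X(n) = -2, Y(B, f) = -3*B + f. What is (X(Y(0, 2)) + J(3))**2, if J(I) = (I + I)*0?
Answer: 4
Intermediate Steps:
J(I) = 0 (J(I) = (2*I)*0 = 0)
Y(B, f) = f - 3*B
(X(Y(0, 2)) + J(3))**2 = (-2 + 0)**2 = (-2)**2 = 4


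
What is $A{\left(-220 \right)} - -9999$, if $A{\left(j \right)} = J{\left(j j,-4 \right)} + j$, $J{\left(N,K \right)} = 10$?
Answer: $9789$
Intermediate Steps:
$A{\left(j \right)} = 10 + j$
$A{\left(-220 \right)} - -9999 = \left(10 - 220\right) - -9999 = -210 + 9999 = 9789$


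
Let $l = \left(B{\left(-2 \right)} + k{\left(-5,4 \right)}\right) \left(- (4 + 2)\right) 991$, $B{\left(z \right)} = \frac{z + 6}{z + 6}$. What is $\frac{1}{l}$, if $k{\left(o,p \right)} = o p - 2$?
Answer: $\frac{1}{124866} \approx 8.0086 \cdot 10^{-6}$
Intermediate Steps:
$k{\left(o,p \right)} = -2 + o p$
$B{\left(z \right)} = 1$ ($B{\left(z \right)} = \frac{6 + z}{6 + z} = 1$)
$l = 124866$ ($l = \left(1 - 22\right) \left(- (4 + 2)\right) 991 = \left(1 - 22\right) \left(\left(-1\right) 6\right) 991 = \left(1 - 22\right) \left(-6\right) 991 = \left(-21\right) \left(-6\right) 991 = 126 \cdot 991 = 124866$)
$\frac{1}{l} = \frac{1}{124866}$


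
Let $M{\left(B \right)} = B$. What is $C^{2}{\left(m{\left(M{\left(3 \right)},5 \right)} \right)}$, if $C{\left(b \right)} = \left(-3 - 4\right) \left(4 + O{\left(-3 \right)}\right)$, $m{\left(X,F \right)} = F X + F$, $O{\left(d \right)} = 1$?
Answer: $1225$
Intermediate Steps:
$m{\left(X,F \right)} = F + F X$
$C{\left(b \right)} = -35$ ($C{\left(b \right)} = \left(-3 - 4\right) \left(4 + 1\right) = \left(-7\right) 5 = -35$)
$C^{2}{\left(m{\left(M{\left(3 \right)},5 \right)} \right)} = \left(-35\right)^{2} = 1225$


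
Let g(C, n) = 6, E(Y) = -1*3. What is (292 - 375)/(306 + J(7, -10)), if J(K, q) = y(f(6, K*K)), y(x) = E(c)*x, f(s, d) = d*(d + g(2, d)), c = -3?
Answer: 83/7779 ≈ 0.010670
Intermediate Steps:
E(Y) = -3
f(s, d) = d*(6 + d) (f(s, d) = d*(d + 6) = d*(6 + d))
y(x) = -3*x
J(K, q) = -3*K**2*(6 + K**2) (J(K, q) = -3*K*K*(6 + K*K) = -3*K**2*(6 + K**2))
(292 - 375)/(306 + J(7, -10)) = (292 - 375)/(306 + 3*7**2*(-6 - 1*7**2)) = -83/(306 + 3*49*(-6 - 1*49)) = -83/(306 + 3*49*(-6 - 49)) = -83/(306 + 3*49*(-55)) = -83/(306 - 8085) = -83/(-7779) = -83*(-1/7779) = 83/7779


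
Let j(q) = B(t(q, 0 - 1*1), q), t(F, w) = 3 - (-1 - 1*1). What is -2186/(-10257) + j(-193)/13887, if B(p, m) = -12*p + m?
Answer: 9253987/47479653 ≈ 0.19490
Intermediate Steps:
t(F, w) = 5 (t(F, w) = 3 - (-1 - 1) = 3 - 1*(-2) = 3 + 2 = 5)
B(p, m) = m - 12*p
j(q) = -60 + q (j(q) = q - 12*5 = q - 60 = -60 + q)
-2186/(-10257) + j(-193)/13887 = -2186/(-10257) + (-60 - 193)/13887 = -2186*(-1/10257) - 253*1/13887 = 2186/10257 - 253/13887 = 9253987/47479653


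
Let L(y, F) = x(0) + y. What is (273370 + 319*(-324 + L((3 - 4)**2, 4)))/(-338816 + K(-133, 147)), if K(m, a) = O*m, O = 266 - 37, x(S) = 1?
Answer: -56884/123091 ≈ -0.46213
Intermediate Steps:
L(y, F) = 1 + y
O = 229
K(m, a) = 229*m
(273370 + 319*(-324 + L((3 - 4)**2, 4)))/(-338816 + K(-133, 147)) = (273370 + 319*(-324 + (1 + (3 - 4)**2)))/(-338816 + 229*(-133)) = (273370 + 319*(-324 + (1 + (-1)**2)))/(-338816 - 30457) = (273370 + 319*(-324 + (1 + 1)))/(-369273) = (273370 + 319*(-324 + 2))*(-1/369273) = (273370 + 319*(-322))*(-1/369273) = (273370 - 102718)*(-1/369273) = 170652*(-1/369273) = -56884/123091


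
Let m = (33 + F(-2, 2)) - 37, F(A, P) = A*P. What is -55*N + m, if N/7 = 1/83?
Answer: -1049/83 ≈ -12.639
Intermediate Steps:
m = -8 (m = (33 - 2*2) - 37 = (33 - 4) - 37 = 29 - 37 = -8)
N = 7/83 ≈ 0.084337
-55*N + m = -55*7/83 - 8 = -385/83 - 8 = -1049/83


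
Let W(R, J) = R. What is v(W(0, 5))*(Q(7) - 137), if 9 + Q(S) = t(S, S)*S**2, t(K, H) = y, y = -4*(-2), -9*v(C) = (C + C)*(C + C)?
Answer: 0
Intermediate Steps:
v(C) = -4*C**2/9 (v(C) = -(C + C)*(C + C)/9 = -2*C*2*C/9 = -4*C**2/9)
y = 8
t(K, H) = 8
Q(S) = -9 + 8*S**2
v(W(0, 5))*(Q(7) - 137) = (-4/9*0**2)*((-9 + 8*7**2) - 137) = (-4/9*0)*((-9 + 8*49) - 137) = 0*((-9 + 392) - 137) = 0*(383 - 137) = 0*246 = 0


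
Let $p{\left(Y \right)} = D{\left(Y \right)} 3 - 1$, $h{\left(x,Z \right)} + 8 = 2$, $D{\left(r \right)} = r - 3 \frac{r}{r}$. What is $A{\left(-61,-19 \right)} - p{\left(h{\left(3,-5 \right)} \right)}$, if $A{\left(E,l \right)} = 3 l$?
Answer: $-29$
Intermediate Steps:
$D{\left(r \right)} = -3 + r$ ($D{\left(r \right)} = r - 3 = -3 + r$)
$h{\left(x,Z \right)} = -6$ ($h{\left(x,Z \right)} = -8 + 2 = -6$)
$p{\left(Y \right)} = -10 + 3 Y$ ($p{\left(Y \right)} = \left(-3 + Y\right) 3 - 1 = \left(-9 + 3 Y\right) - 1 = -10 + 3 Y$)
$A{\left(-61,-19 \right)} - p{\left(h{\left(3,-5 \right)} \right)} = 3 \left(-19\right) - \left(-10 + 3 \left(-6\right)\right) = -57 - \left(-10 - 18\right) = -57 - -28 = -57 + 28 = -29$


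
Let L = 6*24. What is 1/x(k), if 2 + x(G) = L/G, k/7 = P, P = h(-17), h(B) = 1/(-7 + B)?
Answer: -7/3470 ≈ -0.0020173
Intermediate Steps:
L = 144
P = -1/24 (P = 1/(-7 - 17) = 1/(-24) = -1/24 ≈ -0.041667)
k = -7/24 (k = 7*(-1/24) = -7/24 ≈ -0.29167)
x(G) = -2 + 144/G
1/x(k) = 1/(-2 + 144/(-7/24)) = 1/(-2 + 144*(-24/7)) = 1/(-2 - 3456/7) = 1/(-3470/7) = -7/3470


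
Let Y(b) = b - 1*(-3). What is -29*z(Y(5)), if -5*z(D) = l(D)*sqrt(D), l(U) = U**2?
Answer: 3712*sqrt(2)/5 ≈ 1049.9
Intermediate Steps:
Y(b) = 3 + b (Y(b) = b + 3 = 3 + b)
z(D) = -D**(5/2)/5 (z(D) = -D**2*sqrt(D)/5 = -D**(5/2)/5)
-29*z(Y(5)) = -(-29)*(3 + 5)**(5/2)/5 = -(-29)*8**(5/2)/5 = -(-29)*128*sqrt(2)/5 = -(-3712)*sqrt(2)/5 = 3712*sqrt(2)/5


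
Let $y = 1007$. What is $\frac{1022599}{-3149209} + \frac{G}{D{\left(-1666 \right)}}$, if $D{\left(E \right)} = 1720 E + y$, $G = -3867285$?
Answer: $\frac{9249640598278}{9020950120217} \approx 1.0254$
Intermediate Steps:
$D{\left(E \right)} = 1007 + 1720 E$ ($D{\left(E \right)} = 1720 E + 1007 = 1007 + 1720 E$)
$\frac{1022599}{-3149209} + \frac{G}{D{\left(-1666 \right)}} = \frac{1022599}{-3149209} - \frac{3867285}{1007 + 1720 \left(-1666\right)} = 1022599 \left(- \frac{1}{3149209}\right) - \frac{3867285}{1007 - 2865520} = - \frac{1022599}{3149209} - \frac{3867285}{-2864513} = - \frac{1022599}{3149209} - - \frac{3867285}{2864513} = - \frac{1022599}{3149209} + \frac{3867285}{2864513} = \frac{9249640598278}{9020950120217}$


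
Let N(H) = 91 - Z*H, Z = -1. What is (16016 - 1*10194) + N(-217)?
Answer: 5696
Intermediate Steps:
N(H) = 91 + H (N(H) = 91 - (-1)*H = 91 + H)
(16016 - 1*10194) + N(-217) = (16016 - 1*10194) + (91 - 217) = (16016 - 10194) - 126 = 5822 - 126 = 5696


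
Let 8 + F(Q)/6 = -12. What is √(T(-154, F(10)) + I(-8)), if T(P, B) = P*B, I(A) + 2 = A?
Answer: √18470 ≈ 135.90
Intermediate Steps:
I(A) = -2 + A
F(Q) = -120 (F(Q) = -48 + 6*(-12) = -48 - 72 = -120)
T(P, B) = B*P
√(T(-154, F(10)) + I(-8)) = √(-120*(-154) + (-2 - 8)) = √(18480 - 10) = √18470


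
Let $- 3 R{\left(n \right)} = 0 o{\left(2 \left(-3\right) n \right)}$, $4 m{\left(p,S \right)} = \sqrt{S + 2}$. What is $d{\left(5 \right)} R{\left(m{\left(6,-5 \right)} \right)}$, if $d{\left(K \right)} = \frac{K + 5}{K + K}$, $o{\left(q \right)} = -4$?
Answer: $0$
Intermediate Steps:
$m{\left(p,S \right)} = \frac{\sqrt{2 + S}}{4}$ ($m{\left(p,S \right)} = \frac{\sqrt{S + 2}}{4} = \frac{\sqrt{2 + S}}{4}$)
$d{\left(K \right)} = \frac{5 + K}{2 K}$
$R{\left(n \right)} = 0$ ($R{\left(n \right)} = - \frac{0 \left(-4\right)}{3} = \left(- \frac{1}{3}\right) 0 = 0$)
$d{\left(5 \right)} R{\left(m{\left(6,-5 \right)} \right)} = \frac{5 + 5}{2 \cdot 5} \cdot 0 = \frac{1}{2} \cdot \frac{1}{5} \cdot 10 \cdot 0 = 1 \cdot 0 = 0$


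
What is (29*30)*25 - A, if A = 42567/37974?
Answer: 275297311/12658 ≈ 21749.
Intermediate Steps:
A = 14189/12658 (A = 42567*(1/37974) = 14189/12658 ≈ 1.1210)
(29*30)*25 - A = (29*30)*25 - 1*14189/12658 = 870*25 - 14189/12658 = 21750 - 14189/12658 = 275297311/12658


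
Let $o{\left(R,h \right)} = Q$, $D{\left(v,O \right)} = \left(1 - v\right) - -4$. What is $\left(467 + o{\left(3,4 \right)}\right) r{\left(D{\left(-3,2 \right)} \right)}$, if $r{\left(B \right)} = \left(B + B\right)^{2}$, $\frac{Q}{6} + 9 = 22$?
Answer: $139520$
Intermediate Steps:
$Q = 78$ ($Q = -54 + 6 \cdot 22 = -54 + 132 = 78$)
$D{\left(v,O \right)} = 5 - v$ ($D{\left(v,O \right)} = \left(1 - v\right) + 4 = 5 - v$)
$o{\left(R,h \right)} = 78$
$r{\left(B \right)} = 4 B^{2}$ ($r{\left(B \right)} = \left(2 B\right)^{2} = 4 B^{2}$)
$\left(467 + o{\left(3,4 \right)}\right) r{\left(D{\left(-3,2 \right)} \right)} = \left(467 + 78\right) 4 \left(5 - -3\right)^{2} = 545 \cdot 4 \left(5 + 3\right)^{2} = 545 \cdot 4 \cdot 8^{2} = 545 \cdot 4 \cdot 64 = 545 \cdot 256 = 139520$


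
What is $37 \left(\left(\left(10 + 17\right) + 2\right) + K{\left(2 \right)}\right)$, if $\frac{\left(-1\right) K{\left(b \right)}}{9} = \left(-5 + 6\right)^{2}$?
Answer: $740$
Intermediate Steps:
$K{\left(b \right)} = -9$ ($K{\left(b \right)} = - 9 \left(-5 + 6\right)^{2} = - 9 \cdot 1^{2} = \left(-9\right) 1 = -9$)
$37 \left(\left(\left(10 + 17\right) + 2\right) + K{\left(2 \right)}\right) = 37 \left(\left(\left(10 + 17\right) + 2\right) - 9\right) = 37 \left(\left(27 + 2\right) - 9\right) = 37 \left(29 - 9\right) = 37 \cdot 20 = 740$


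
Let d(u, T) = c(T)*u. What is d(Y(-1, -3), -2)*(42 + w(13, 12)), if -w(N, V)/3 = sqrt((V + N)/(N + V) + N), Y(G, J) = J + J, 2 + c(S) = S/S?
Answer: 252 - 18*sqrt(14) ≈ 184.65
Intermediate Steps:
c(S) = -1 (c(S) = -2 + S/S = -2 + 1 = -1)
Y(G, J) = 2*J
d(u, T) = -u
w(N, V) = -3*sqrt(1 + N) (w(N, V) = -3*sqrt((V + N)/(N + V) + N) = -3*sqrt((N + V)/(N + V) + N) = -3*sqrt(1 + N))
d(Y(-1, -3), -2)*(42 + w(13, 12)) = (-2*(-3))*(42 - 3*sqrt(13 + 12 + 13*(13 + 12))/sqrt(13 + 12)) = (-1*(-6))*(42 - 3*sqrt(13 + 12 + 13*25)/5) = 6*(42 - 3*sqrt(13 + 12 + 325)/5) = 6*(42 - 3*sqrt(14)) = 252 - 18*sqrt(14)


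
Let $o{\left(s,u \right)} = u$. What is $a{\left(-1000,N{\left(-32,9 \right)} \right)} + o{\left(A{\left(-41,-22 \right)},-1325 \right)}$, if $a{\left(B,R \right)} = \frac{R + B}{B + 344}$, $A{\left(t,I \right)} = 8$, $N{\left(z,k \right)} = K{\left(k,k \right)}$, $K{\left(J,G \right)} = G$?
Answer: $- \frac{868209}{656} \approx -1323.5$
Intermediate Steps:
$N{\left(z,k \right)} = k$
$a{\left(B,R \right)} = \frac{B + R}{344 + B}$
$a{\left(-1000,N{\left(-32,9 \right)} \right)} + o{\left(A{\left(-41,-22 \right)},-1325 \right)} = \frac{-1000 + 9}{344 - 1000} - 1325 = \frac{1}{-656} \left(-991\right) - 1325 = \left(- \frac{1}{656}\right) \left(-991\right) - 1325 = \frac{991}{656} - 1325 = - \frac{868209}{656}$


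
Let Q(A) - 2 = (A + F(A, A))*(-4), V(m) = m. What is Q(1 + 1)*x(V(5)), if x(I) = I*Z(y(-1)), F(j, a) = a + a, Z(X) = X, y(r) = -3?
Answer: 330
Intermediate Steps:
F(j, a) = 2*a
x(I) = -3*I (x(I) = I*(-3) = -3*I)
Q(A) = 2 - 12*A (Q(A) = 2 + (A + 2*A)*(-4) = 2 + (3*A)*(-4) = 2 - 12*A)
Q(1 + 1)*x(V(5)) = (2 - 12*(1 + 1))*(-3*5) = (2 - 12*2)*(-15) = (2 - 24)*(-15) = -22*(-15) = 330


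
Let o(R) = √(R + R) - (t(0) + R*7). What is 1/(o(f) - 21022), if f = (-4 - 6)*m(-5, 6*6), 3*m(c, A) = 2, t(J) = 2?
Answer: -47199/990109186 - 3*I*√30/1980218372 ≈ -4.7671e-5 - 8.2979e-9*I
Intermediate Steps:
m(c, A) = ⅔ (m(c, A) = (⅓)*2 = ⅔)
f = -20/3 (f = (-4 - 6)*(⅔) = -10*⅔ = -20/3 ≈ -6.6667)
o(R) = -2 - 7*R + √2*√R (o(R) = √(R + R) - (2 + R*7) = √(2*R) - (2 + 7*R) = √2*√R + (-2 - 7*R) = -2 - 7*R + √2*√R)
1/(o(f) - 21022) = 1/((-2 - 7*(-20/3) + √2*√(-20/3)) - 21022) = 1/((-2 + 140/3 + √2*(2*I*√15/3)) - 21022) = 1/((-2 + 140/3 + 2*I*√30/3) - 21022) = 1/((134/3 + 2*I*√30/3) - 21022) = 1/(-62932/3 + 2*I*√30/3)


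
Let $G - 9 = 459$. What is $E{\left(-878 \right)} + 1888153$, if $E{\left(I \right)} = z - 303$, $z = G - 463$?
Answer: $1887855$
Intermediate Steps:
$G = 468$ ($G = 9 + 459 = 468$)
$z = 5$ ($z = 468 - 463 = 5$)
$E{\left(I \right)} = -298$ ($E{\left(I \right)} = 5 - 303 = -298$)
$E{\left(-878 \right)} + 1888153 = -298 + 1888153 = 1887855$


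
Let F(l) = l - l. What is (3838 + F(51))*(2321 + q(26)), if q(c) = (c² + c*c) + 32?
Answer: 14219790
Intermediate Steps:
F(l) = 0
q(c) = 32 + 2*c² (q(c) = (c² + c²) + 32 = 2*c² + 32 = 32 + 2*c²)
(3838 + F(51))*(2321 + q(26)) = (3838 + 0)*(2321 + (32 + 2*26²)) = 3838*(2321 + (32 + 2*676)) = 3838*(2321 + (32 + 1352)) = 3838*(2321 + 1384) = 3838*3705 = 14219790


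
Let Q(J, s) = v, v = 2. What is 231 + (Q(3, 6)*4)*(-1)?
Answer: 223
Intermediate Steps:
Q(J, s) = 2
231 + (Q(3, 6)*4)*(-1) = 231 + (2*4)*(-1) = 231 + 8*(-1) = 231 - 8 = 223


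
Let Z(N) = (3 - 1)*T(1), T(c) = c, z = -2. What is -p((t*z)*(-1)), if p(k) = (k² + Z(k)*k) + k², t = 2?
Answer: -40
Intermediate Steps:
Z(N) = 2 (Z(N) = (3 - 1)*1 = 2*1 = 2)
p(k) = 2*k + 2*k² (p(k) = (k² + 2*k) + k² = 2*k + 2*k²)
-p((t*z)*(-1)) = -2*(2*(-2))*(-1)*(1 + (2*(-2))*(-1)) = -2*(-4*(-1))*(1 - 4*(-1)) = -2*4*(1 + 4) = -2*4*5 = -1*40 = -40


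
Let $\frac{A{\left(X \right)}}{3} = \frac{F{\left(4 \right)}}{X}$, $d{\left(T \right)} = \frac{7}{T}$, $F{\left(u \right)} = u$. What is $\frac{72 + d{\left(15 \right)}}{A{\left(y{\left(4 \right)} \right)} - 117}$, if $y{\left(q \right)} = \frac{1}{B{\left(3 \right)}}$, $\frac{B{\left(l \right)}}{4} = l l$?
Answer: $\frac{1087}{4725} \approx 0.23005$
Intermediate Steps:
$B{\left(l \right)} = 4 l^{2}$ ($B{\left(l \right)} = 4 l l = 4 l^{2}$)
$y{\left(q \right)} = \frac{1}{36}$ ($y{\left(q \right)} = \frac{1}{4 \cdot 3^{2}} = \frac{1}{4 \cdot 9} = \frac{1}{36}$)
$A{\left(X \right)} = \frac{12}{X}$ ($A{\left(X \right)} = 3 \frac{4}{X} = \frac{12}{X}$)
$\frac{72 + d{\left(15 \right)}}{A{\left(y{\left(4 \right)} \right)} - 117} = \frac{72 + \frac{7}{15}}{12 \frac{1}{\frac{1}{36}} - 117} = \frac{72 + 7 \cdot \frac{1}{15}}{12 \cdot 36 - 117} = \frac{72 + \frac{7}{15}}{432 - 117} = \frac{1087}{15 \cdot 315} = \frac{1087}{15} \cdot \frac{1}{315} = \frac{1087}{4725}$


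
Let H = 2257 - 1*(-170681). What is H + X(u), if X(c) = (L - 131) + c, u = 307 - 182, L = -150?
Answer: 172782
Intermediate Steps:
u = 125
H = 172938 (H = 2257 + 170681 = 172938)
X(c) = -281 + c (X(c) = (-150 - 131) + c = -281 + c)
H + X(u) = 172938 + (-281 + 125) = 172938 - 156 = 172782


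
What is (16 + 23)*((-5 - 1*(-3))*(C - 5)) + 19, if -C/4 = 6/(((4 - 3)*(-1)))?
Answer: -1463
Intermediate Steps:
C = 24 (C = -24/((4 - 3)*(-1)) = -24/(1*(-1)) = -24/(-1) = -24*(-1) = -4*(-6) = 24)
(16 + 23)*((-5 - 1*(-3))*(C - 5)) + 19 = (16 + 23)*((-5 - 1*(-3))*(24 - 5)) + 19 = 39*((-5 + 3)*19) + 19 = 39*(-2*19) + 19 = 39*(-38) + 19 = -1482 + 19 = -1463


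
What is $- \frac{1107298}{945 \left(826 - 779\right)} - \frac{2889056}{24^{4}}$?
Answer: $- \frac{573717967}{17055360} \approx -33.639$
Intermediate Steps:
$- \frac{1107298}{945 \left(826 - 779\right)} - \frac{2889056}{24^{4}} = - \frac{1107298}{945 \cdot 47} - \frac{2889056}{331776} = - \frac{1107298}{44415} - \frac{90283}{10368} = - \frac{573717967}{17055360}$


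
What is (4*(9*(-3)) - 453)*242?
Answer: -135762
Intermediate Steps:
(4*(9*(-3)) - 453)*242 = (4*(-27) - 453)*242 = (-108 - 453)*242 = -561*242 = -135762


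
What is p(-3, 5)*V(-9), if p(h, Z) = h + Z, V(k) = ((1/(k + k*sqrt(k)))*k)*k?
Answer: -9/5 + 27*I/5 ≈ -1.8 + 5.4*I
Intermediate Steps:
V(k) = k**2/(k + k**(3/2)) (V(k) = ((1/(k + k**(3/2)))*k)*k = (k/(k + k**(3/2)))*k = k**2/(k + k**(3/2)))
p(h, Z) = Z + h
p(-3, 5)*V(-9) = (5 - 3)*((-9)**2/(-9 + (-9)**(3/2))) = 2*(81/(-9 - 27*I)) = 2*(81*((-9 + 27*I)/810)) = 2*((-9 + 27*I)/10) = (-9 + 27*I)/5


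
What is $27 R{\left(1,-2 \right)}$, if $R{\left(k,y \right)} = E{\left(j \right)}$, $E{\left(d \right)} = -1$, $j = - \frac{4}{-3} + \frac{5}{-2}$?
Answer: $-27$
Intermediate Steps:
$j = - \frac{7}{6}$ ($j = \left(-4\right) \left(- \frac{1}{3}\right) + 5 \left(- \frac{1}{2}\right) = \frac{4}{3} - \frac{5}{2} = - \frac{7}{6} \approx -1.1667$)
$R{\left(k,y \right)} = -1$
$27 R{\left(1,-2 \right)} = 27 \left(-1\right) = -27$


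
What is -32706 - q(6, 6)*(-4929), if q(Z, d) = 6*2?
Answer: 26442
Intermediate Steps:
q(Z, d) = 12
-32706 - q(6, 6)*(-4929) = -32706 - 12*(-4929) = -32706 - 1*(-59148) = -32706 + 59148 = 26442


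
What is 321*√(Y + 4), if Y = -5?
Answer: 321*I ≈ 321.0*I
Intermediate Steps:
321*√(Y + 4) = 321*√(-5 + 4) = 321*√(-1) = 321*I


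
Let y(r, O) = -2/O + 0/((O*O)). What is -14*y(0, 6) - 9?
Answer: -13/3 ≈ -4.3333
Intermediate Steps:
y(r, O) = -2/O (y(r, O) = -2/O + 0/(O**2) = -2/O + 0/O**2 = -2/O + 0 = -2/O)
-14*y(0, 6) - 9 = -(-28)/6 - 9 = -14*(-1/3) - 9 = 14/3 - 9 = -13/3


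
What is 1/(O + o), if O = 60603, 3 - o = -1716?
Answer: 1/62322 ≈ 1.6046e-5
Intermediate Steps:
o = 1719 (o = 3 - 1*(-1716) = 3 + 1716 = 1719)
1/(O + o) = 1/(60603 + 1719) = 1/62322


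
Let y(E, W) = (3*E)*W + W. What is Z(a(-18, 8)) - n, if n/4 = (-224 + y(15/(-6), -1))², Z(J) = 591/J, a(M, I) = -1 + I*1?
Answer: -1323984/7 ≈ -1.8914e+5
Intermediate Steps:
a(M, I) = -1 + I
y(E, W) = W + 3*E*W (y(E, W) = 3*E*W + W = W + 3*E*W)
n = 189225 (n = 4*(-224 - (1 + 3*(15/(-6))))² = 4*(-224 - (1 + 3*(15*(-⅙))))² = 4*(-224 - (1 + 3*(-5/2)))² = 4*(-224 - (1 - 15/2))² = 4*(-224 - 1*(-13/2))² = 4*(-224 + 13/2)² = 4*(-435/2)² = 4*(189225/4) = 189225)
Z(a(-18, 8)) - n = 591/(-1 + 8) - 1*189225 = 591/7 - 189225 = -1323984/7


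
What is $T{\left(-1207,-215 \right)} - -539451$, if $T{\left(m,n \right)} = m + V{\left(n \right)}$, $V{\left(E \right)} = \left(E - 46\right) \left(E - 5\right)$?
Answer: $595664$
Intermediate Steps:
$V{\left(E \right)} = \left(-46 + E\right) \left(-5 + E\right)$
$T{\left(m,n \right)} = 230 + m + n^{2} - 51 n$ ($T{\left(m,n \right)} = m + \left(230 + n^{2} - 51 n\right) = 230 + m + n^{2} - 51 n$)
$T{\left(-1207,-215 \right)} - -539451 = \left(230 - 1207 + \left(-215\right)^{2} - -10965\right) - -539451 = \left(230 - 1207 + 46225 + 10965\right) + 539451 = 56213 + 539451 = 595664$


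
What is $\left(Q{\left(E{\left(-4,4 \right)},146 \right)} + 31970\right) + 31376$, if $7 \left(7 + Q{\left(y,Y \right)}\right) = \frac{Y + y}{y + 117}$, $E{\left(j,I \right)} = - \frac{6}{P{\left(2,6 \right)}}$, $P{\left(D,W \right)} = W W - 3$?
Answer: $\frac{569735909}{8995} \approx 63339.0$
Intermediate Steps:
$P{\left(D,W \right)} = -3 + W^{2}$ ($P{\left(D,W \right)} = W^{2} - 3 = -3 + W^{2}$)
$E{\left(j,I \right)} = - \frac{2}{11}$ ($E{\left(j,I \right)} = - \frac{6}{-3 + 6^{2}} = - \frac{6}{-3 + 36} = - \frac{6}{33} = \left(-6\right) \frac{1}{33} = - \frac{2}{11}$)
$Q{\left(y,Y \right)} = -7 + \frac{Y + y}{7 \left(117 + y\right)}$ ($Q{\left(y,Y \right)} = -7 + \frac{\left(Y + y\right) \frac{1}{y + 117}}{7} = -7 + \frac{\left(Y + y\right) \frac{1}{117 + y}}{7} = -7 + \frac{\frac{1}{117 + y} \left(Y + y\right)}{7} = -7 + \frac{Y + y}{7 \left(117 + y\right)}$)
$\left(Q{\left(E{\left(-4,4 \right)},146 \right)} + 31970\right) + 31376 = \left(\frac{-5733 + 146 - - \frac{96}{11}}{7 \left(117 - \frac{2}{11}\right)} + 31970\right) + 31376 = \left(\frac{-5733 + 146 + \frac{96}{11}}{7 \cdot \frac{1285}{11}} + 31970\right) + 31376 = \left(\frac{1}{7} \cdot \frac{11}{1285} \left(- \frac{61361}{11}\right) + 31970\right) + 31376 = \left(- \frac{61361}{8995} + 31970\right) + 31376 = \frac{287508789}{8995} + 31376 = \frac{569735909}{8995}$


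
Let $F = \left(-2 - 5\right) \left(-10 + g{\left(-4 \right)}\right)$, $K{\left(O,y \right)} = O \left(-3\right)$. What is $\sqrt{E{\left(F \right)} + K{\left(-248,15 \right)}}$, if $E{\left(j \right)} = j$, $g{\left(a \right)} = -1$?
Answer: $\sqrt{821} \approx 28.653$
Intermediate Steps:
$K{\left(O,y \right)} = - 3 O$
$F = 77$ ($F = \left(-2 - 5\right) \left(-10 - 1\right) = \left(-2 - 5\right) \left(-11\right) = \left(-7\right) \left(-11\right) = 77$)
$\sqrt{E{\left(F \right)} + K{\left(-248,15 \right)}} = \sqrt{77 - -744} = \sqrt{77 + 744} = \sqrt{821}$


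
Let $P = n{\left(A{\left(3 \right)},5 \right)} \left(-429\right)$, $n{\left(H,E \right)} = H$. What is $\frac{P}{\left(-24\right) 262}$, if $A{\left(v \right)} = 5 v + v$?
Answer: $\frac{1287}{1048} \approx 1.2281$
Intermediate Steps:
$A{\left(v \right)} = 6 v$
$P = -7722$ ($P = 6 \cdot 3 \left(-429\right) = 18 \left(-429\right) = -7722$)
$\frac{P}{\left(-24\right) 262} = - \frac{7722}{\left(-24\right) 262} = - \frac{7722}{-6288} = \left(-7722\right) \left(- \frac{1}{6288}\right) = \frac{1287}{1048}$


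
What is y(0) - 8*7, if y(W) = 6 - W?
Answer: -50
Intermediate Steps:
y(0) - 8*7 = (6 - 1*0) - 8*7 = (6 + 0) - 56 = 6 - 56 = -50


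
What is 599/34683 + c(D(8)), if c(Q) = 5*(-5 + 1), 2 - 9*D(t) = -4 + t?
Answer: -693061/34683 ≈ -19.983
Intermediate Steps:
D(t) = ⅔ - t/9 (D(t) = 2/9 - (-4 + t)/9 = 2/9 + (4/9 - t/9) = ⅔ - t/9)
c(Q) = -20 (c(Q) = 5*(-4) = -20)
599/34683 + c(D(8)) = 599/34683 - 20 = -693061/34683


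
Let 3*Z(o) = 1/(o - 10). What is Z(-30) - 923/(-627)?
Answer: 12237/8360 ≈ 1.4638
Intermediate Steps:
Z(o) = 1/(3*(-10 + o)) (Z(o) = 1/(3*(o - 10)) = 1/(3*(-10 + o)))
Z(-30) - 923/(-627) = 1/(3*(-10 - 30)) - 923/(-627) = (1/3)/(-40) - 923*(-1/627) = (1/3)*(-1/40) + 923/627 = -1/120 + 923/627 = 12237/8360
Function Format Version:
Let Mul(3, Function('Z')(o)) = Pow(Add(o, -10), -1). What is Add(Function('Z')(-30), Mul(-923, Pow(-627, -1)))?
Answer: Rational(12237, 8360) ≈ 1.4638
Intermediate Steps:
Function('Z')(o) = Mul(Rational(1, 3), Pow(Add(-10, o), -1)) (Function('Z')(o) = Mul(Rational(1, 3), Pow(Add(o, -10), -1)) = Mul(Rational(1, 3), Pow(Add(-10, o), -1)))
Add(Function('Z')(-30), Mul(-923, Pow(-627, -1))) = Add(Mul(Rational(1, 3), Pow(Add(-10, -30), -1)), Mul(-923, Pow(-627, -1))) = Add(Mul(Rational(1, 3), Pow(-40, -1)), Mul(-923, Rational(-1, 627))) = Add(Mul(Rational(1, 3), Rational(-1, 40)), Rational(923, 627)) = Add(Rational(-1, 120), Rational(923, 627)) = Rational(12237, 8360)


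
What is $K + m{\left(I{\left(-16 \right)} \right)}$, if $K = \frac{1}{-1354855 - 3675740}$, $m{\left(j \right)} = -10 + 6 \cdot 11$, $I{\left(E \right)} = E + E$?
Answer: $\frac{281713319}{5030595} \approx 56.0$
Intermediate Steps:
$I{\left(E \right)} = 2 E$
$m{\left(j \right)} = 56$ ($m{\left(j \right)} = -10 + 66 = 56$)
$K = - \frac{1}{5030595}$ ($K = \frac{1}{-5030595} = - \frac{1}{5030595} \approx -1.9878 \cdot 10^{-7}$)
$K + m{\left(I{\left(-16 \right)} \right)} = - \frac{1}{5030595} + 56 = \frac{281713319}{5030595}$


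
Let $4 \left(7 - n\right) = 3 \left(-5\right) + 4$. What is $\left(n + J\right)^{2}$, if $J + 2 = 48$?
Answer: $\frac{49729}{16} \approx 3108.1$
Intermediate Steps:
$J = 46$ ($J = -2 + 48 = 46$)
$n = \frac{39}{4}$ ($n = 7 - \frac{3 \left(-5\right) + 4}{4} = 7 - \frac{-15 + 4}{4} = 7 - - \frac{11}{4} = 7 + \frac{11}{4} = \frac{39}{4} \approx 9.75$)
$\left(n + J\right)^{2} = \left(\frac{39}{4} + 46\right)^{2} = \left(\frac{223}{4}\right)^{2} = \frac{49729}{16}$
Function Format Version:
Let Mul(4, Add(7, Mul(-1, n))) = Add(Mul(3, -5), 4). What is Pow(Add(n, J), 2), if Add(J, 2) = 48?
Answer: Rational(49729, 16) ≈ 3108.1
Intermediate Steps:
J = 46 (J = Add(-2, 48) = 46)
n = Rational(39, 4) (n = Add(7, Mul(Rational(-1, 4), Add(Mul(3, -5), 4))) = Add(7, Mul(Rational(-1, 4), Add(-15, 4))) = Add(7, Mul(Rational(-1, 4), -11)) = Add(7, Rational(11, 4)) = Rational(39, 4) ≈ 9.7500)
Pow(Add(n, J), 2) = Pow(Add(Rational(39, 4), 46), 2) = Pow(Rational(223, 4), 2) = Rational(49729, 16)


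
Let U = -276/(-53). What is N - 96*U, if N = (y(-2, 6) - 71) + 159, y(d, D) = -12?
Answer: -22468/53 ≈ -423.92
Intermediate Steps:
U = 276/53 (U = -276*(-1/53) = 276/53 ≈ 5.2076)
N = 76 (N = (-12 - 71) + 159 = -83 + 159 = 76)
N - 96*U = 76 - 96*276/53 = 76 - 26496/53 = -22468/53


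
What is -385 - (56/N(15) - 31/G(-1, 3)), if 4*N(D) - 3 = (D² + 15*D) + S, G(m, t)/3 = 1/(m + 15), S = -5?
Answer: -1445/6 ≈ -240.83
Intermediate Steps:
G(m, t) = 3/(15 + m) (G(m, t) = 3/(m + 15) = 3/(15 + m))
N(D) = -½ + D²/4 + 15*D/4 (N(D) = ¾ + ((D² + 15*D) - 5)/4 = ¾ + (-5 + D² + 15*D)/4 = ¾ + (-5/4 + D²/4 + 15*D/4) = -½ + D²/4 + 15*D/4)
-385 - (56/N(15) - 31/G(-1, 3)) = -385 - (56/(-½ + (¼)*15² + (15/4)*15) - 31/(3/(15 - 1))) = -385 - (56/(-½ + (¼)*225 + 225/4) - 31/(3/14)) = -385 - (56/(-½ + 225/4 + 225/4) - 31/(3*(1/14))) = -385 - (56/112 - 31/3/14) = -385 - (56*(1/112) - 31*14/3) = -385 - (½ - 434/3) = -385 - 1*(-865/6) = -385 + 865/6 = -1445/6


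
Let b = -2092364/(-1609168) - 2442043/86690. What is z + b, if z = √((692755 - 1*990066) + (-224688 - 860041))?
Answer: -468533801883/17437346740 + 6*I*√38390 ≈ -26.87 + 1175.6*I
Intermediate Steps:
b = -468533801883/17437346740 (b = -2092364*(-1/1609168) - 2442043*1/86690 = 523091/402292 - 2442043/86690 = -468533801883/17437346740 ≈ -26.870)
z = 6*I*√38390 (z = √((692755 - 990066) - 1084729) = √(-297311 - 1084729) = √(-1382040) = 6*I*√38390 ≈ 1175.6*I)
z + b = 6*I*√38390 - 468533801883/17437346740 = -468533801883/17437346740 + 6*I*√38390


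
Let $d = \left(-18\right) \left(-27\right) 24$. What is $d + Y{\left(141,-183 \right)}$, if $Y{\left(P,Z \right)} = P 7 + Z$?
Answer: $12468$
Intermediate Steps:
$Y{\left(P,Z \right)} = Z + 7 P$ ($Y{\left(P,Z \right)} = 7 P + Z = Z + 7 P$)
$d = 11664$ ($d = 486 \cdot 24 = 11664$)
$d + Y{\left(141,-183 \right)} = 11664 + \left(-183 + 7 \cdot 141\right) = 11664 + \left(-183 + 987\right) = 11664 + 804 = 12468$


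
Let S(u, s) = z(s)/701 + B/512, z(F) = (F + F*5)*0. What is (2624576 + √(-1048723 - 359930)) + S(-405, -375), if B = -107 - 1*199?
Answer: 671891303/256 + 3*I*√156517 ≈ 2.6246e+6 + 1186.9*I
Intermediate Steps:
z(F) = 0 (z(F) = (F + 5*F)*0 = (6*F)*0 = 0)
B = -306 (B = -107 - 199 = -306)
S(u, s) = -153/256 (S(u, s) = 0/701 - 306/512 = 0*(1/701) - 306*1/512 = 0 - 153/256 = -153/256)
(2624576 + √(-1048723 - 359930)) + S(-405, -375) = (2624576 + √(-1048723 - 359930)) - 153/256 = (2624576 + √(-1408653)) - 153/256 = (2624576 + 3*I*√156517) - 153/256 = 671891303/256 + 3*I*√156517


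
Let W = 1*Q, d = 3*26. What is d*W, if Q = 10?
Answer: 780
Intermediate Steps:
d = 78
W = 10 (W = 1*10 = 10)
d*W = 78*10 = 780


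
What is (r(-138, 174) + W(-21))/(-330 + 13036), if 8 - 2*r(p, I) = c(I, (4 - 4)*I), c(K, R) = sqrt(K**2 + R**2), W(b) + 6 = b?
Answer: -55/6353 ≈ -0.0086573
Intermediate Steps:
W(b) = -6 + b
r(p, I) = 4 - sqrt(I**2)/2 (r(p, I) = 4 - sqrt(I**2 + ((4 - 4)*I)**2)/2 = 4 - sqrt(I**2 + (0*I)**2)/2 = 4 - sqrt(I**2 + 0**2)/2 = 4 - sqrt(I**2 + 0)/2 = 4 - sqrt(I**2)/2)
(r(-138, 174) + W(-21))/(-330 + 13036) = ((4 - sqrt(174**2)/2) + (-6 - 21))/(-330 + 13036) = ((4 - sqrt(30276)/2) - 27)/12706 = ((4 - 1/2*174) - 27)*(1/12706) = ((4 - 87) - 27)*(1/12706) = (-83 - 27)*(1/12706) = -110*1/12706 = -55/6353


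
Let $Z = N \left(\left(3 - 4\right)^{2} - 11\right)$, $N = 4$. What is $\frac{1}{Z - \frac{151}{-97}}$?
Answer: $- \frac{97}{3729} \approx -0.026012$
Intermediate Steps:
$Z = -40$ ($Z = 4 \left(\left(3 - 4\right)^{2} - 11\right) = 4 \left(\left(-1\right)^{2} - 11\right) = 4 \left(1 - 11\right) = 4 \left(-10\right) = -40$)
$\frac{1}{Z - \frac{151}{-97}} = \frac{1}{-40 - \frac{151}{-97}} = \frac{1}{-40 - - \frac{151}{97}} = \frac{1}{-40 + \frac{151}{97}} = \frac{1}{- \frac{3729}{97}} = - \frac{97}{3729}$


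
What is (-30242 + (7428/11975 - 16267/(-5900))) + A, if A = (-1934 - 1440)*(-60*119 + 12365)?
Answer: -49907198186299/2826100 ≈ -1.7659e+7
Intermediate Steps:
A = -17629150 (A = -3374*(-7140 + 12365) = -3374*5225 = -17629150)
(-30242 + (7428/11975 - 16267/(-5900))) + A = (-30242 + (7428/11975 - 16267/(-5900))) - 17629150 = (-30242 + (7428*(1/11975) - 16267*(-1/5900))) - 17629150 = (-30242 + (7428/11975 + 16267/5900)) - 17629150 = (-30242 + 9544901/2826100) - 17629150 = -85457371299/2826100 - 17629150 = -49907198186299/2826100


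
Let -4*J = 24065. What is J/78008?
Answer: -24065/312032 ≈ -0.077124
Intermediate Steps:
J = -24065/4 (J = -1/4*24065 = -24065/4 ≈ -6016.3)
J/78008 = -24065/4/78008 = -24065/4*1/78008 = -24065/312032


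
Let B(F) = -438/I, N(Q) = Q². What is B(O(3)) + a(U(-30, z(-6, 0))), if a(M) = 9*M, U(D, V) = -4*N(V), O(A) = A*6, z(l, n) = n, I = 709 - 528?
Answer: -438/181 ≈ -2.4199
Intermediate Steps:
I = 181
O(A) = 6*A
U(D, V) = -4*V²
B(F) = -438/181
B(O(3)) + a(U(-30, z(-6, 0))) = -438/181 + 9*(-4*0²) = -438/181 + 9*(-4*0) = -438/181 + 9*0 = -438/181 + 0 = -438/181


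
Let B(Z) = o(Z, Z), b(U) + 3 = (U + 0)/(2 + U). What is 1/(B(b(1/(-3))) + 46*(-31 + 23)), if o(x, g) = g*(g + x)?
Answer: -25/8688 ≈ -0.0028775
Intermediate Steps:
b(U) = -3 + U/(2 + U) (b(U) = -3 + (U + 0)/(2 + U) = -3 + U/(2 + U))
B(Z) = 2*Z² (B(Z) = Z*(Z + Z) = Z*(2*Z) = 2*Z²)
1/(B(b(1/(-3))) + 46*(-31 + 23)) = 1/(2*(2*(-3 - 1/(-3))/(2 + 1/(-3)))² + 46*(-31 + 23)) = 1/(2*(2*(-3 - 1*(-⅓))/(2 - ⅓))² + 46*(-8)) = 1/(2*(2*(-3 + ⅓)/(5/3))² - 368) = 1/(2*(2*(⅗)*(-8/3))² - 368) = 1/(2*(-16/5)² - 368) = 1/(2*(256/25) - 368) = 1/(512/25 - 368) = 1/(-8688/25) = -25/8688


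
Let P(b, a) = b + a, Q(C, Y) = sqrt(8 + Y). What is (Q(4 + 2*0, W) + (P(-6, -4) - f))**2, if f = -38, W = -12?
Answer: 780 + 112*I ≈ 780.0 + 112.0*I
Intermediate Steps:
P(b, a) = a + b
(Q(4 + 2*0, W) + (P(-6, -4) - f))**2 = (sqrt(8 - 12) + ((-4 - 6) - 1*(-38)))**2 = (sqrt(-4) + (-10 + 38))**2 = (2*I + 28)**2 = (28 + 2*I)**2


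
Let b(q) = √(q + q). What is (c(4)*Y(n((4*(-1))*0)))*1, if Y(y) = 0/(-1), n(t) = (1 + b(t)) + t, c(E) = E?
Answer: 0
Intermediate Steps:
b(q) = √2*√q (b(q) = √(2*q) = √2*√q)
n(t) = 1 + t + √2*√t (n(t) = (1 + √2*√t) + t = 1 + t + √2*√t)
Y(y) = 0 (Y(y) = 0*(-1) = 0)
(c(4)*Y(n((4*(-1))*0)))*1 = (4*0)*1 = 0*1 = 0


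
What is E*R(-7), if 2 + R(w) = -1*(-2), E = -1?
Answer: 0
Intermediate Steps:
R(w) = 0 (R(w) = -2 - 1*(-2) = -2 + 2 = 0)
E*R(-7) = -1*0 = 0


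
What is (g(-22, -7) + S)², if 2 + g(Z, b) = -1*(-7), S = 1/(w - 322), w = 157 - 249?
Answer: 4280761/171396 ≈ 24.976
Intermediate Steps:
w = -92
S = -1/414 (S = 1/(-92 - 322) = 1/(-414) = -1/414 ≈ -0.0024155)
g(Z, b) = 5 (g(Z, b) = -2 - 1*(-7) = -2 + 7 = 5)
(g(-22, -7) + S)² = (5 - 1/414)² = (2069/414)² = 4280761/171396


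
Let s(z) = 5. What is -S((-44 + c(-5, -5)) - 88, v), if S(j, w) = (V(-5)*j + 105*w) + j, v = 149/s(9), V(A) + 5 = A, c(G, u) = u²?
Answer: -4092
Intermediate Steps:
V(A) = -5 + A
v = 149/5 ≈ 29.800
S(j, w) = -9*j + 105*w (S(j, w) = ((-5 - 5)*j + 105*w) + j = (-10*j + 105*w) + j = -9*j + 105*w)
-S((-44 + c(-5, -5)) - 88, v) = -(-9*((-44 + (-5)²) - 88) + 105*(149/5)) = -(-9*((-44 + 25) - 88) + 3129) = -(-9*(-19 - 88) + 3129) = -(-9*(-107) + 3129) = -(963 + 3129) = -1*4092 = -4092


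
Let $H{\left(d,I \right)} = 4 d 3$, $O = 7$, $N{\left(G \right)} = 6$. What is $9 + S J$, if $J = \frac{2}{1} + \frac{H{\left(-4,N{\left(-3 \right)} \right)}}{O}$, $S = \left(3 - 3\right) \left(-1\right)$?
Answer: $9$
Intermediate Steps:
$H{\left(d,I \right)} = 12 d$
$S = 0$ ($S = 0 \left(-1\right) = 0$)
$J = - \frac{34}{7}$ ($J = \frac{2}{1} + \frac{12 \left(-4\right)}{7} = 2 \cdot 1 - \frac{48}{7} = 2 - \frac{48}{7} = - \frac{34}{7} \approx -4.8571$)
$9 + S J = 9 + 0 \left(- \frac{34}{7}\right) = 9 + 0 = 9$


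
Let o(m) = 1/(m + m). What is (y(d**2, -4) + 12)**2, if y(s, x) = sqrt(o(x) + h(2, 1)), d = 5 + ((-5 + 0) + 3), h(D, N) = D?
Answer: (48 + sqrt(30))**2/16 ≈ 178.74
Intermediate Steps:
o(m) = 1/(2*m)
d = 3 (d = 5 + (-5 + 3) = 5 - 2 = 3)
y(s, x) = sqrt(2 + 1/(2*x)) (y(s, x) = sqrt(1/(2*x) + 2) = sqrt(2 + 1/(2*x)))
(y(d**2, -4) + 12)**2 = (sqrt(8 + 2/(-4))/2 + 12)**2 = (sqrt(8 + 2*(-1/4))/2 + 12)**2 = (sqrt(8 - 1/2)/2 + 12)**2 = (sqrt(15/2)/2 + 12)**2 = ((sqrt(30)/2)/2 + 12)**2 = (sqrt(30)/4 + 12)**2 = (12 + sqrt(30)/4)**2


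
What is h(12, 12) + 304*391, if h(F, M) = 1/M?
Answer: 1426369/12 ≈ 1.1886e+5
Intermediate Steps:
h(12, 12) + 304*391 = 1/12 + 304*391 = 1/12 + 118864 = 1426369/12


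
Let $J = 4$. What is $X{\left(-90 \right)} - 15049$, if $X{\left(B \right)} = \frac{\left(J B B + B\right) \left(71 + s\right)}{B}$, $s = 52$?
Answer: $-59206$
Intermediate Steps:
$X{\left(B \right)} = \frac{123 B + 492 B^{2}}{B}$ ($X{\left(B \right)} = \frac{\left(4 B B + B\right) \left(71 + 52\right)}{B} = \frac{\left(4 B^{2} + B\right) 123}{B} = \frac{\left(B + 4 B^{2}\right) 123}{B} = \frac{123 B + 492 B^{2}}{B}$)
$X{\left(-90 \right)} - 15049 = \left(123 + 492 \left(-90\right)\right) - 15049 = \left(123 - 44280\right) - 15049 = -44157 - 15049 = -59206$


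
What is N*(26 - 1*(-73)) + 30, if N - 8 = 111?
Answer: 11811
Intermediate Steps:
N = 119 (N = 8 + 111 = 119)
N*(26 - 1*(-73)) + 30 = 119*(26 - 1*(-73)) + 30 = 119*(26 + 73) + 30 = 119*99 + 30 = 11781 + 30 = 11811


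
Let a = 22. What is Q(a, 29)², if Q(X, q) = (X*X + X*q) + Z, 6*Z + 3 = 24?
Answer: 5067001/4 ≈ 1.2668e+6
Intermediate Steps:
Z = 7/2 (Z = -½ + (⅙)*24 = -½ + 4 = 7/2 ≈ 3.5000)
Q(X, q) = 7/2 + X² + X*q (Q(X, q) = (X*X + X*q) + 7/2 = (X² + X*q) + 7/2 = 7/2 + X² + X*q)
Q(a, 29)² = (7/2 + 22² + 22*29)² = (7/2 + 484 + 638)² = (2251/2)² = 5067001/4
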